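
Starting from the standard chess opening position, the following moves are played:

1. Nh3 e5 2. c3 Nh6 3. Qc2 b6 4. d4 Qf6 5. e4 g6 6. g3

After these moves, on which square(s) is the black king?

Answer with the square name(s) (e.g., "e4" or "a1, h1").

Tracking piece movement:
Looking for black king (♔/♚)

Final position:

  a b c d e f g h
  ─────────────────
8│♜ ♞ ♝ · ♚ ♝ · ♜│8
7│♟ · ♟ ♟ · ♟ · ♟│7
6│· ♟ · · · ♛ ♟ ♞│6
5│· · · · ♟ · · ·│5
4│· · · ♙ ♙ · · ·│4
3│· · ♙ · · · ♙ ♘│3
2│♙ ♙ ♕ · · ♙ · ♙│2
1│♖ ♘ ♗ · ♔ ♗ · ♖│1
  ─────────────────
  a b c d e f g h


e8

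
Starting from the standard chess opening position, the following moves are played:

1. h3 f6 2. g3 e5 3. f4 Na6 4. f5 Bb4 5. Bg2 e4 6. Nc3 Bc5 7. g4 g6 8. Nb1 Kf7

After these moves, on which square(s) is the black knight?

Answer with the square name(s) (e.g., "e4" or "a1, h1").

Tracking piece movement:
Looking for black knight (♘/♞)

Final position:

  a b c d e f g h
  ─────────────────
8│♜ · ♝ ♛ · · ♞ ♜│8
7│♟ ♟ ♟ ♟ · ♚ · ♟│7
6│♞ · · · · ♟ ♟ ·│6
5│· · ♝ · · ♙ · ·│5
4│· · · · ♟ · ♙ ·│4
3│· · · · · · · ♙│3
2│♙ ♙ ♙ ♙ ♙ · ♗ ·│2
1│♖ ♘ ♗ ♕ ♔ · ♘ ♖│1
  ─────────────────
  a b c d e f g h


a6, g8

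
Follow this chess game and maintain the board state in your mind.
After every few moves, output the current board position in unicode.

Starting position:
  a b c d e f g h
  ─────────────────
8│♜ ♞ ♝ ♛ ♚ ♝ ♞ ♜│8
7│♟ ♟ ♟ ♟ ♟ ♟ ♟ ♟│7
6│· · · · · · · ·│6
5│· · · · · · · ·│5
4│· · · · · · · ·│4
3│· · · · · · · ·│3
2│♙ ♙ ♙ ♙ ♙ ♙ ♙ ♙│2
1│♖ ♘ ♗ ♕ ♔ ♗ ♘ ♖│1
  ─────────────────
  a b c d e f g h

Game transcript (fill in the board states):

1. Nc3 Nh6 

  a b c d e f g h
  ─────────────────
8│♜ ♞ ♝ ♛ ♚ ♝ · ♜│8
7│♟ ♟ ♟ ♟ ♟ ♟ ♟ ♟│7
6│· · · · · · · ♞│6
5│· · · · · · · ·│5
4│· · · · · · · ·│4
3│· · ♘ · · · · ·│3
2│♙ ♙ ♙ ♙ ♙ ♙ ♙ ♙│2
1│♖ · ♗ ♕ ♔ ♗ ♘ ♖│1
  ─────────────────
  a b c d e f g h

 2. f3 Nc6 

  a b c d e f g h
  ─────────────────
8│♜ · ♝ ♛ ♚ ♝ · ♜│8
7│♟ ♟ ♟ ♟ ♟ ♟ ♟ ♟│7
6│· · ♞ · · · · ♞│6
5│· · · · · · · ·│5
4│· · · · · · · ·│4
3│· · ♘ · · ♙ · ·│3
2│♙ ♙ ♙ ♙ ♙ · ♙ ♙│2
1│♖ · ♗ ♕ ♔ ♗ ♘ ♖│1
  ─────────────────
  a b c d e f g h

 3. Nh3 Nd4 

  a b c d e f g h
  ─────────────────
8│♜ · ♝ ♛ ♚ ♝ · ♜│8
7│♟ ♟ ♟ ♟ ♟ ♟ ♟ ♟│7
6│· · · · · · · ♞│6
5│· · · · · · · ·│5
4│· · · ♞ · · · ·│4
3│· · ♘ · · ♙ · ♘│3
2│♙ ♙ ♙ ♙ ♙ · ♙ ♙│2
1│♖ · ♗ ♕ ♔ ♗ · ♖│1
  ─────────────────
  a b c d e f g h

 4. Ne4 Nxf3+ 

  a b c d e f g h
  ─────────────────
8│♜ · ♝ ♛ ♚ ♝ · ♜│8
7│♟ ♟ ♟ ♟ ♟ ♟ ♟ ♟│7
6│· · · · · · · ♞│6
5│· · · · · · · ·│5
4│· · · · ♘ · · ·│4
3│· · · · · ♞ · ♘│3
2│♙ ♙ ♙ ♙ ♙ · ♙ ♙│2
1│♖ · ♗ ♕ ♔ ♗ · ♖│1
  ─────────────────
  a b c d e f g h

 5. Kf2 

  a b c d e f g h
  ─────────────────
8│♜ · ♝ ♛ ♚ ♝ · ♜│8
7│♟ ♟ ♟ ♟ ♟ ♟ ♟ ♟│7
6│· · · · · · · ♞│6
5│· · · · · · · ·│5
4│· · · · ♘ · · ·│4
3│· · · · · ♞ · ♘│3
2│♙ ♙ ♙ ♙ ♙ ♔ ♙ ♙│2
1│♖ · ♗ ♕ · ♗ · ♖│1
  ─────────────────
  a b c d e f g h


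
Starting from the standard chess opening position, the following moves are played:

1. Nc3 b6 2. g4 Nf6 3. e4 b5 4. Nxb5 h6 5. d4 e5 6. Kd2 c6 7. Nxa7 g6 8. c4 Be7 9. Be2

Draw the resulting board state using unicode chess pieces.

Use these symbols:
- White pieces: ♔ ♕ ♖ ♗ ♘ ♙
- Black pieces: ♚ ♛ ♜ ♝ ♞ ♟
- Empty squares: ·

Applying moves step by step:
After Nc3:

♜ ♞ ♝ ♛ ♚ ♝ ♞ ♜
♟ ♟ ♟ ♟ ♟ ♟ ♟ ♟
· · · · · · · ·
· · · · · · · ·
· · · · · · · ·
· · ♘ · · · · ·
♙ ♙ ♙ ♙ ♙ ♙ ♙ ♙
♖ · ♗ ♕ ♔ ♗ ♘ ♖


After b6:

♜ ♞ ♝ ♛ ♚ ♝ ♞ ♜
♟ · ♟ ♟ ♟ ♟ ♟ ♟
· ♟ · · · · · ·
· · · · · · · ·
· · · · · · · ·
· · ♘ · · · · ·
♙ ♙ ♙ ♙ ♙ ♙ ♙ ♙
♖ · ♗ ♕ ♔ ♗ ♘ ♖


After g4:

♜ ♞ ♝ ♛ ♚ ♝ ♞ ♜
♟ · ♟ ♟ ♟ ♟ ♟ ♟
· ♟ · · · · · ·
· · · · · · · ·
· · · · · · ♙ ·
· · ♘ · · · · ·
♙ ♙ ♙ ♙ ♙ ♙ · ♙
♖ · ♗ ♕ ♔ ♗ ♘ ♖


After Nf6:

♜ ♞ ♝ ♛ ♚ ♝ · ♜
♟ · ♟ ♟ ♟ ♟ ♟ ♟
· ♟ · · · ♞ · ·
· · · · · · · ·
· · · · · · ♙ ·
· · ♘ · · · · ·
♙ ♙ ♙ ♙ ♙ ♙ · ♙
♖ · ♗ ♕ ♔ ♗ ♘ ♖


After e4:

♜ ♞ ♝ ♛ ♚ ♝ · ♜
♟ · ♟ ♟ ♟ ♟ ♟ ♟
· ♟ · · · ♞ · ·
· · · · · · · ·
· · · · ♙ · ♙ ·
· · ♘ · · · · ·
♙ ♙ ♙ ♙ · ♙ · ♙
♖ · ♗ ♕ ♔ ♗ ♘ ♖


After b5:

♜ ♞ ♝ ♛ ♚ ♝ · ♜
♟ · ♟ ♟ ♟ ♟ ♟ ♟
· · · · · ♞ · ·
· ♟ · · · · · ·
· · · · ♙ · ♙ ·
· · ♘ · · · · ·
♙ ♙ ♙ ♙ · ♙ · ♙
♖ · ♗ ♕ ♔ ♗ ♘ ♖


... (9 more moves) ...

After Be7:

♜ ♞ ♝ ♛ ♚ · · ♜
♘ · · ♟ ♝ ♟ · ·
· · ♟ · · ♞ ♟ ♟
· · · · ♟ · · ·
· · ♙ ♙ ♙ · ♙ ·
· · · · · · · ·
♙ ♙ · ♔ · ♙ · ♙
♖ · ♗ ♕ · ♗ ♘ ♖


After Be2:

♜ ♞ ♝ ♛ ♚ · · ♜
♘ · · ♟ ♝ ♟ · ·
· · ♟ · · ♞ ♟ ♟
· · · · ♟ · · ·
· · ♙ ♙ ♙ · ♙ ·
· · · · · · · ·
♙ ♙ · ♔ ♗ ♙ · ♙
♖ · ♗ ♕ · · ♘ ♖



  a b c d e f g h
  ─────────────────
8│♜ ♞ ♝ ♛ ♚ · · ♜│8
7│♘ · · ♟ ♝ ♟ · ·│7
6│· · ♟ · · ♞ ♟ ♟│6
5│· · · · ♟ · · ·│5
4│· · ♙ ♙ ♙ · ♙ ·│4
3│· · · · · · · ·│3
2│♙ ♙ · ♔ ♗ ♙ · ♙│2
1│♖ · ♗ ♕ · · ♘ ♖│1
  ─────────────────
  a b c d e f g h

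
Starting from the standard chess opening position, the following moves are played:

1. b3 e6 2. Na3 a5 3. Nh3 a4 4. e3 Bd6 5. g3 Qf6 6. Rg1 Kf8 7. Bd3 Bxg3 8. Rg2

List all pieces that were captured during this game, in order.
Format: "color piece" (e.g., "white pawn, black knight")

Tracking captures:
  Bxg3: captured white pawn

white pawn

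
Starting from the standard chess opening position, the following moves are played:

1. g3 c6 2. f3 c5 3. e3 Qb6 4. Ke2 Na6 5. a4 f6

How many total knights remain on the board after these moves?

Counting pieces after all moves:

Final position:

  a b c d e f g h
  ─────────────────
8│♜ · ♝ · ♚ ♝ ♞ ♜│8
7│♟ ♟ · ♟ ♟ · ♟ ♟│7
6│♞ ♛ · · · ♟ · ·│6
5│· · ♟ · · · · ·│5
4│♙ · · · · · · ·│4
3│· · · · ♙ ♙ ♙ ·│3
2│· ♙ ♙ ♙ ♔ · · ♙│2
1│♖ ♘ ♗ ♕ · ♗ ♘ ♖│1
  ─────────────────
  a b c d e f g h


4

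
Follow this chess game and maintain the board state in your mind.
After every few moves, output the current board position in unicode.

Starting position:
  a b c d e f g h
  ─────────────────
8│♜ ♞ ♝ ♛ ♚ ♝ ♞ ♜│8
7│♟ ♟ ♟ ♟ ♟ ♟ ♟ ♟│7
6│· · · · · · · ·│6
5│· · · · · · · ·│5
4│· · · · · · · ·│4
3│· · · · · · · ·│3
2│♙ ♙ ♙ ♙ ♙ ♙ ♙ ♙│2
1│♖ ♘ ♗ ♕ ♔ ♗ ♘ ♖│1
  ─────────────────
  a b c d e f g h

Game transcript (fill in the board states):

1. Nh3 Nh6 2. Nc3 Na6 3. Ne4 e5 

  a b c d e f g h
  ─────────────────
8│♜ · ♝ ♛ ♚ ♝ · ♜│8
7│♟ ♟ ♟ ♟ · ♟ ♟ ♟│7
6│♞ · · · · · · ♞│6
5│· · · · ♟ · · ·│5
4│· · · · ♘ · · ·│4
3│· · · · · · · ♘│3
2│♙ ♙ ♙ ♙ ♙ ♙ ♙ ♙│2
1│♖ · ♗ ♕ ♔ ♗ · ♖│1
  ─────────────────
  a b c d e f g h

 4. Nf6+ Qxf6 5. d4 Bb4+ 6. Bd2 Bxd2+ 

  a b c d e f g h
  ─────────────────
8│♜ · ♝ · ♚ · · ♜│8
7│♟ ♟ ♟ ♟ · ♟ ♟ ♟│7
6│♞ · · · · ♛ · ♞│6
5│· · · · ♟ · · ·│5
4│· · · ♙ · · · ·│4
3│· · · · · · · ♘│3
2│♙ ♙ ♙ ♝ ♙ ♙ ♙ ♙│2
1│♖ · · ♕ ♔ ♗ · ♖│1
  ─────────────────
  a b c d e f g h

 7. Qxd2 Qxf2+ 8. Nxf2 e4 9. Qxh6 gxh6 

  a b c d e f g h
  ─────────────────
8│♜ · ♝ · ♚ · · ♜│8
7│♟ ♟ ♟ ♟ · ♟ · ♟│7
6│♞ · · · · · · ♟│6
5│· · · · · · · ·│5
4│· · · ♙ ♟ · · ·│4
3│· · · · · · · ·│3
2│♙ ♙ ♙ · ♙ ♘ ♙ ♙│2
1│♖ · · · ♔ ♗ · ♖│1
  ─────────────────
  a b c d e f g h

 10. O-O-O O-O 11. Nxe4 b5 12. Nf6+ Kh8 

  a b c d e f g h
  ─────────────────
8│♜ · ♝ · · ♜ · ♚│8
7│♟ · ♟ ♟ · ♟ · ♟│7
6│♞ · · · · ♘ · ♟│6
5│· ♟ · · · · · ·│5
4│· · · ♙ · · · ·│4
3│· · · · · · · ·│3
2│♙ ♙ ♙ · ♙ · ♙ ♙│2
1│· · ♔ ♖ · ♗ · ♖│1
  ─────────────────
  a b c d e f g h

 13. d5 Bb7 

  a b c d e f g h
  ─────────────────
8│♜ · · · · ♜ · ♚│8
7│♟ ♝ ♟ ♟ · ♟ · ♟│7
6│♞ · · · · ♘ · ♟│6
5│· ♟ · ♙ · · · ·│5
4│· · · · · · · ·│4
3│· · · · · · · ·│3
2│♙ ♙ ♙ · ♙ · ♙ ♙│2
1│· · ♔ ♖ · ♗ · ♖│1
  ─────────────────
  a b c d e f g h


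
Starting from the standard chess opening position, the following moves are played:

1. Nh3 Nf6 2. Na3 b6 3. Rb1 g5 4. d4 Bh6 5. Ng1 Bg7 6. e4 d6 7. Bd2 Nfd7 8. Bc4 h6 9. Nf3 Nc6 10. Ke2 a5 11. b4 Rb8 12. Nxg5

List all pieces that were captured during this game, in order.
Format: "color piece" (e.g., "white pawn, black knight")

Tracking captures:
  Nxg5: captured black pawn

black pawn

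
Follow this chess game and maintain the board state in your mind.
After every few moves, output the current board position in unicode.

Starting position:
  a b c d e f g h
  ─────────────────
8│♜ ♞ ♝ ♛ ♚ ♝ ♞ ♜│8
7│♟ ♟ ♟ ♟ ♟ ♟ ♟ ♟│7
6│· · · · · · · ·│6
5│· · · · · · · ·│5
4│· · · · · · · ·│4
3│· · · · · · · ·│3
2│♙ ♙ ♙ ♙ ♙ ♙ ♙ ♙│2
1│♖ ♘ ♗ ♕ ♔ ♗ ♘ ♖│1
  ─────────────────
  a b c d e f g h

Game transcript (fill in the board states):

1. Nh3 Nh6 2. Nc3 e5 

  a b c d e f g h
  ─────────────────
8│♜ ♞ ♝ ♛ ♚ ♝ · ♜│8
7│♟ ♟ ♟ ♟ · ♟ ♟ ♟│7
6│· · · · · · · ♞│6
5│· · · · ♟ · · ·│5
4│· · · · · · · ·│4
3│· · ♘ · · · · ♘│3
2│♙ ♙ ♙ ♙ ♙ ♙ ♙ ♙│2
1│♖ · ♗ ♕ ♔ ♗ · ♖│1
  ─────────────────
  a b c d e f g h

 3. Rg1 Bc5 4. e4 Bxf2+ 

  a b c d e f g h
  ─────────────────
8│♜ ♞ ♝ ♛ ♚ · · ♜│8
7│♟ ♟ ♟ ♟ · ♟ ♟ ♟│7
6│· · · · · · · ♞│6
5│· · · · ♟ · · ·│5
4│· · · · ♙ · · ·│4
3│· · ♘ · · · · ♘│3
2│♙ ♙ ♙ ♙ · ♝ ♙ ♙│2
1│♖ · ♗ ♕ ♔ ♗ ♖ ·│1
  ─────────────────
  a b c d e f g h

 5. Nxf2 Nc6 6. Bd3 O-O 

  a b c d e f g h
  ─────────────────
8│♜ · ♝ ♛ · ♜ ♚ ·│8
7│♟ ♟ ♟ ♟ · ♟ ♟ ♟│7
6│· · ♞ · · · · ♞│6
5│· · · · ♟ · · ·│5
4│· · · · ♙ · · ·│4
3│· · ♘ ♗ · · · ·│3
2│♙ ♙ ♙ ♙ · ♘ ♙ ♙│2
1│♖ · ♗ ♕ ♔ · ♖ ·│1
  ─────────────────
  a b c d e f g h

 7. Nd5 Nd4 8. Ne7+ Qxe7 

  a b c d e f g h
  ─────────────────
8│♜ · ♝ · · ♜ ♚ ·│8
7│♟ ♟ ♟ ♟ ♛ ♟ ♟ ♟│7
6│· · · · · · · ♞│6
5│· · · · ♟ · · ·│5
4│· · · ♞ ♙ · · ·│4
3│· · · ♗ · · · ·│3
2│♙ ♙ ♙ ♙ · ♘ ♙ ♙│2
1│♖ · ♗ ♕ ♔ · ♖ ·│1
  ─────────────────
  a b c d e f g h

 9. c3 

  a b c d e f g h
  ─────────────────
8│♜ · ♝ · · ♜ ♚ ·│8
7│♟ ♟ ♟ ♟ ♛ ♟ ♟ ♟│7
6│· · · · · · · ♞│6
5│· · · · ♟ · · ·│5
4│· · · ♞ ♙ · · ·│4
3│· · ♙ ♗ · · · ·│3
2│♙ ♙ · ♙ · ♘ ♙ ♙│2
1│♖ · ♗ ♕ ♔ · ♖ ·│1
  ─────────────────
  a b c d e f g h


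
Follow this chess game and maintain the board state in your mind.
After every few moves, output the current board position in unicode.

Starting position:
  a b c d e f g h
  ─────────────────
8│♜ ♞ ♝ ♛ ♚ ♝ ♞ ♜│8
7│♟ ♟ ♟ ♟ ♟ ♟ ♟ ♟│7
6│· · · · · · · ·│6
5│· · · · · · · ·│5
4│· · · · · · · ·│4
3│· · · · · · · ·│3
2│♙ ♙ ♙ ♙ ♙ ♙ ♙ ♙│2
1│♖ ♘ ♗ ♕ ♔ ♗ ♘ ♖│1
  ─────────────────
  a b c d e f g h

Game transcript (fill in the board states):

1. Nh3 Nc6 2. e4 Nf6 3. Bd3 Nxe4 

  a b c d e f g h
  ─────────────────
8│♜ · ♝ ♛ ♚ ♝ · ♜│8
7│♟ ♟ ♟ ♟ ♟ ♟ ♟ ♟│7
6│· · ♞ · · · · ·│6
5│· · · · · · · ·│5
4│· · · · ♞ · · ·│4
3│· · · ♗ · · · ♘│3
2│♙ ♙ ♙ ♙ · ♙ ♙ ♙│2
1│♖ ♘ ♗ ♕ ♔ · · ♖│1
  ─────────────────
  a b c d e f g h

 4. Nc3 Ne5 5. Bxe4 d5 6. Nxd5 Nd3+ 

  a b c d e f g h
  ─────────────────
8│♜ · ♝ ♛ ♚ ♝ · ♜│8
7│♟ ♟ ♟ · ♟ ♟ ♟ ♟│7
6│· · · · · · · ·│6
5│· · · ♘ · · · ·│5
4│· · · · ♗ · · ·│4
3│· · · ♞ · · · ♘│3
2│♙ ♙ ♙ ♙ · ♙ ♙ ♙│2
1│♖ · ♗ ♕ ♔ · · ♖│1
  ─────────────────
  a b c d e f g h

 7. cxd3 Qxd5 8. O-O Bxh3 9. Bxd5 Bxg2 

  a b c d e f g h
  ─────────────────
8│♜ · · · ♚ ♝ · ♜│8
7│♟ ♟ ♟ · ♟ ♟ ♟ ♟│7
6│· · · · · · · ·│6
5│· · · ♗ · · · ·│5
4│· · · · · · · ·│4
3│· · · ♙ · · · ·│3
2│♙ ♙ · ♙ · ♙ ♝ ♙│2
1│♖ · ♗ ♕ · ♖ ♔ ·│1
  ─────────────────
  a b c d e f g h

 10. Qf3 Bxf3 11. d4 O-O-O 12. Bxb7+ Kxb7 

  a b c d e f g h
  ─────────────────
8│· · · ♜ · ♝ · ♜│8
7│♟ ♚ ♟ · ♟ ♟ ♟ ♟│7
6│· · · · · · · ·│6
5│· · · · · · · ·│5
4│· · · ♙ · · · ·│4
3│· · · · · ♝ · ·│3
2│♙ ♙ · ♙ · ♙ · ♙│2
1│♖ · ♗ · · ♖ ♔ ·│1
  ─────────────────
  a b c d e f g h

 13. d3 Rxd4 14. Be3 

  a b c d e f g h
  ─────────────────
8│· · · · · ♝ · ♜│8
7│♟ ♚ ♟ · ♟ ♟ ♟ ♟│7
6│· · · · · · · ·│6
5│· · · · · · · ·│5
4│· · · ♜ · · · ·│4
3│· · · ♙ ♗ ♝ · ·│3
2│♙ ♙ · · · ♙ · ♙│2
1│♖ · · · · ♖ ♔ ·│1
  ─────────────────
  a b c d e f g h


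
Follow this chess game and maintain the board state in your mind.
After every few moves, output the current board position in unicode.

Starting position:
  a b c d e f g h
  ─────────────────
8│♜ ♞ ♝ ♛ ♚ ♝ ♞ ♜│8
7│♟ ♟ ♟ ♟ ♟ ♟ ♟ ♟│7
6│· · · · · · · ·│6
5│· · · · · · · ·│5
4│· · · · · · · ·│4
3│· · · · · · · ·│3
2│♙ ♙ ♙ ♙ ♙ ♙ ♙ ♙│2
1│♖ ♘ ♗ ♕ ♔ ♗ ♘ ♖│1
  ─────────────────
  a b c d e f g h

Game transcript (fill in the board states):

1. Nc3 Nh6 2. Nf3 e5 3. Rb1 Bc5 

  a b c d e f g h
  ─────────────────
8│♜ ♞ ♝ ♛ ♚ · · ♜│8
7│♟ ♟ ♟ ♟ · ♟ ♟ ♟│7
6│· · · · · · · ♞│6
5│· · ♝ · ♟ · · ·│5
4│· · · · · · · ·│4
3│· · ♘ · · ♘ · ·│3
2│♙ ♙ ♙ ♙ ♙ ♙ ♙ ♙│2
1│· ♖ ♗ ♕ ♔ ♗ · ♖│1
  ─────────────────
  a b c d e f g h

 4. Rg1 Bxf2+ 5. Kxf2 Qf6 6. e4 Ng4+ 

  a b c d e f g h
  ─────────────────
8│♜ ♞ ♝ · ♚ · · ♜│8
7│♟ ♟ ♟ ♟ · ♟ ♟ ♟│7
6│· · · · · ♛ · ·│6
5│· · · · ♟ · · ·│5
4│· · · · ♙ · ♞ ·│4
3│· · ♘ · · ♘ · ·│3
2│♙ ♙ ♙ ♙ · ♔ ♙ ♙│2
1│· ♖ ♗ ♕ · ♗ ♖ ·│1
  ─────────────────
  a b c d e f g h

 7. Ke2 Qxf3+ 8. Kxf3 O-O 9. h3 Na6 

  a b c d e f g h
  ─────────────────
8│♜ · ♝ · · ♜ ♚ ·│8
7│♟ ♟ ♟ ♟ · ♟ ♟ ♟│7
6│♞ · · · · · · ·│6
5│· · · · ♟ · · ·│5
4│· · · · ♙ · ♞ ·│4
3│· · ♘ · · ♔ · ♙│3
2│♙ ♙ ♙ ♙ · · ♙ ·│2
1│· ♖ ♗ ♕ · ♗ ♖ ·│1
  ─────────────────
  a b c d e f g h

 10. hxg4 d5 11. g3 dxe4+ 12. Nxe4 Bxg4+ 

  a b c d e f g h
  ─────────────────
8│♜ · · · · ♜ ♚ ·│8
7│♟ ♟ ♟ · · ♟ ♟ ♟│7
6│♞ · · · · · · ·│6
5│· · · · ♟ · · ·│5
4│· · · · ♘ · ♝ ·│4
3│· · · · · ♔ ♙ ·│3
2│♙ ♙ ♙ ♙ · · · ·│2
1│· ♖ ♗ ♕ · ♗ ♖ ·│1
  ─────────────────
  a b c d e f g h

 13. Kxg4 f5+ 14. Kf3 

  a b c d e f g h
  ─────────────────
8│♜ · · · · ♜ ♚ ·│8
7│♟ ♟ ♟ · · · ♟ ♟│7
6│♞ · · · · · · ·│6
5│· · · · ♟ ♟ · ·│5
4│· · · · ♘ · · ·│4
3│· · · · · ♔ ♙ ·│3
2│♙ ♙ ♙ ♙ · · · ·│2
1│· ♖ ♗ ♕ · ♗ ♖ ·│1
  ─────────────────
  a b c d e f g h


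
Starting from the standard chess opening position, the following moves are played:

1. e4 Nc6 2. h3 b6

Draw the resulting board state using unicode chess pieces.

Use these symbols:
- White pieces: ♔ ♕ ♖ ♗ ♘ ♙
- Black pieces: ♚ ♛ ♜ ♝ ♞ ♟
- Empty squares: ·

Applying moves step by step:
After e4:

♜ ♞ ♝ ♛ ♚ ♝ ♞ ♜
♟ ♟ ♟ ♟ ♟ ♟ ♟ ♟
· · · · · · · ·
· · · · · · · ·
· · · · ♙ · · ·
· · · · · · · ·
♙ ♙ ♙ ♙ · ♙ ♙ ♙
♖ ♘ ♗ ♕ ♔ ♗ ♘ ♖


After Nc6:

♜ · ♝ ♛ ♚ ♝ ♞ ♜
♟ ♟ ♟ ♟ ♟ ♟ ♟ ♟
· · ♞ · · · · ·
· · · · · · · ·
· · · · ♙ · · ·
· · · · · · · ·
♙ ♙ ♙ ♙ · ♙ ♙ ♙
♖ ♘ ♗ ♕ ♔ ♗ ♘ ♖


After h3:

♜ · ♝ ♛ ♚ ♝ ♞ ♜
♟ ♟ ♟ ♟ ♟ ♟ ♟ ♟
· · ♞ · · · · ·
· · · · · · · ·
· · · · ♙ · · ·
· · · · · · · ♙
♙ ♙ ♙ ♙ · ♙ ♙ ·
♖ ♘ ♗ ♕ ♔ ♗ ♘ ♖


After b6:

♜ · ♝ ♛ ♚ ♝ ♞ ♜
♟ · ♟ ♟ ♟ ♟ ♟ ♟
· ♟ ♞ · · · · ·
· · · · · · · ·
· · · · ♙ · · ·
· · · · · · · ♙
♙ ♙ ♙ ♙ · ♙ ♙ ·
♖ ♘ ♗ ♕ ♔ ♗ ♘ ♖



  a b c d e f g h
  ─────────────────
8│♜ · ♝ ♛ ♚ ♝ ♞ ♜│8
7│♟ · ♟ ♟ ♟ ♟ ♟ ♟│7
6│· ♟ ♞ · · · · ·│6
5│· · · · · · · ·│5
4│· · · · ♙ · · ·│4
3│· · · · · · · ♙│3
2│♙ ♙ ♙ ♙ · ♙ ♙ ·│2
1│♖ ♘ ♗ ♕ ♔ ♗ ♘ ♖│1
  ─────────────────
  a b c d e f g h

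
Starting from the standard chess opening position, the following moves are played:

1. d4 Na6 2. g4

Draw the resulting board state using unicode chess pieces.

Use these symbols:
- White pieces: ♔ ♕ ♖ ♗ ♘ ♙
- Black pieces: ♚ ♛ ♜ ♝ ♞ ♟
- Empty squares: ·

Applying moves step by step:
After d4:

♜ ♞ ♝ ♛ ♚ ♝ ♞ ♜
♟ ♟ ♟ ♟ ♟ ♟ ♟ ♟
· · · · · · · ·
· · · · · · · ·
· · · ♙ · · · ·
· · · · · · · ·
♙ ♙ ♙ · ♙ ♙ ♙ ♙
♖ ♘ ♗ ♕ ♔ ♗ ♘ ♖


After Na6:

♜ · ♝ ♛ ♚ ♝ ♞ ♜
♟ ♟ ♟ ♟ ♟ ♟ ♟ ♟
♞ · · · · · · ·
· · · · · · · ·
· · · ♙ · · · ·
· · · · · · · ·
♙ ♙ ♙ · ♙ ♙ ♙ ♙
♖ ♘ ♗ ♕ ♔ ♗ ♘ ♖


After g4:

♜ · ♝ ♛ ♚ ♝ ♞ ♜
♟ ♟ ♟ ♟ ♟ ♟ ♟ ♟
♞ · · · · · · ·
· · · · · · · ·
· · · ♙ · · ♙ ·
· · · · · · · ·
♙ ♙ ♙ · ♙ ♙ · ♙
♖ ♘ ♗ ♕ ♔ ♗ ♘ ♖



  a b c d e f g h
  ─────────────────
8│♜ · ♝ ♛ ♚ ♝ ♞ ♜│8
7│♟ ♟ ♟ ♟ ♟ ♟ ♟ ♟│7
6│♞ · · · · · · ·│6
5│· · · · · · · ·│5
4│· · · ♙ · · ♙ ·│4
3│· · · · · · · ·│3
2│♙ ♙ ♙ · ♙ ♙ · ♙│2
1│♖ ♘ ♗ ♕ ♔ ♗ ♘ ♖│1
  ─────────────────
  a b c d e f g h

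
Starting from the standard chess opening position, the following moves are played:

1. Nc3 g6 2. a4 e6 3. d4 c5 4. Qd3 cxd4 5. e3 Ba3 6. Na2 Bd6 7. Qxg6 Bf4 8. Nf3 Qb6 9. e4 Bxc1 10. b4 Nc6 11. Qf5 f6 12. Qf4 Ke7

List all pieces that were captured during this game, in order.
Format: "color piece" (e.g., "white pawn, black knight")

Tracking captures:
  cxd4: captured white pawn
  Qxg6: captured black pawn
  Bxc1: captured white bishop

white pawn, black pawn, white bishop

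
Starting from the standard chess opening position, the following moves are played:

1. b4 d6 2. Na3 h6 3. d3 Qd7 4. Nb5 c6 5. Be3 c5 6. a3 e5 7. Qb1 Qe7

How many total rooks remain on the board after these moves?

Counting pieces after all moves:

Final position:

  a b c d e f g h
  ─────────────────
8│♜ ♞ ♝ · ♚ ♝ ♞ ♜│8
7│♟ ♟ · · ♛ ♟ ♟ ·│7
6│· · · ♟ · · · ♟│6
5│· ♘ ♟ · ♟ · · ·│5
4│· ♙ · · · · · ·│4
3│♙ · · ♙ ♗ · · ·│3
2│· · ♙ · ♙ ♙ ♙ ♙│2
1│♖ ♕ · · ♔ ♗ ♘ ♖│1
  ─────────────────
  a b c d e f g h


4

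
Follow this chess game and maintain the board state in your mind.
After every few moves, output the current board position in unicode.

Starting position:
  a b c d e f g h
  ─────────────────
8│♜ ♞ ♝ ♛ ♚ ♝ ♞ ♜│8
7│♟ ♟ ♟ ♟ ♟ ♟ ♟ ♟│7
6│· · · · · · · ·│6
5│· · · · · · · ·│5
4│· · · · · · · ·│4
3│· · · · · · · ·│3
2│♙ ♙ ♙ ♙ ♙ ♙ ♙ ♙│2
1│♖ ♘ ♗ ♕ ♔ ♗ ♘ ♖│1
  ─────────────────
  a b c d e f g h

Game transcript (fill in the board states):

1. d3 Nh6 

  a b c d e f g h
  ─────────────────
8│♜ ♞ ♝ ♛ ♚ ♝ · ♜│8
7│♟ ♟ ♟ ♟ ♟ ♟ ♟ ♟│7
6│· · · · · · · ♞│6
5│· · · · · · · ·│5
4│· · · · · · · ·│4
3│· · · ♙ · · · ·│3
2│♙ ♙ ♙ · ♙ ♙ ♙ ♙│2
1│♖ ♘ ♗ ♕ ♔ ♗ ♘ ♖│1
  ─────────────────
  a b c d e f g h

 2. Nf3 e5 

  a b c d e f g h
  ─────────────────
8│♜ ♞ ♝ ♛ ♚ ♝ · ♜│8
7│♟ ♟ ♟ ♟ · ♟ ♟ ♟│7
6│· · · · · · · ♞│6
5│· · · · ♟ · · ·│5
4│· · · · · · · ·│4
3│· · · ♙ · ♘ · ·│3
2│♙ ♙ ♙ · ♙ ♙ ♙ ♙│2
1│♖ ♘ ♗ ♕ ♔ ♗ · ♖│1
  ─────────────────
  a b c d e f g h

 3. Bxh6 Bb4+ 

  a b c d e f g h
  ─────────────────
8│♜ ♞ ♝ ♛ ♚ · · ♜│8
7│♟ ♟ ♟ ♟ · ♟ ♟ ♟│7
6│· · · · · · · ♗│6
5│· · · · ♟ · · ·│5
4│· ♝ · · · · · ·│4
3│· · · ♙ · ♘ · ·│3
2│♙ ♙ ♙ · ♙ ♙ ♙ ♙│2
1│♖ ♘ · ♕ ♔ ♗ · ♖│1
  ─────────────────
  a b c d e f g h

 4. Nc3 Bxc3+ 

  a b c d e f g h
  ─────────────────
8│♜ ♞ ♝ ♛ ♚ · · ♜│8
7│♟ ♟ ♟ ♟ · ♟ ♟ ♟│7
6│· · · · · · · ♗│6
5│· · · · ♟ · · ·│5
4│· · · · · · · ·│4
3│· · ♝ ♙ · ♘ · ·│3
2│♙ ♙ ♙ · ♙ ♙ ♙ ♙│2
1│♖ · · ♕ ♔ ♗ · ♖│1
  ─────────────────
  a b c d e f g h



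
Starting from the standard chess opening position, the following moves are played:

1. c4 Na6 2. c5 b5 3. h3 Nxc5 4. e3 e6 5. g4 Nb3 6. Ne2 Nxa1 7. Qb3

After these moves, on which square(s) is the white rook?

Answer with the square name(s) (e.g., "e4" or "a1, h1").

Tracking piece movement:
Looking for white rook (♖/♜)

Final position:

  a b c d e f g h
  ─────────────────
8│♜ · ♝ ♛ ♚ ♝ ♞ ♜│8
7│♟ · ♟ ♟ · ♟ ♟ ♟│7
6│· · · · ♟ · · ·│6
5│· ♟ · · · · · ·│5
4│· · · · · · ♙ ·│4
3│· ♕ · · ♙ · · ♙│3
2│♙ ♙ · ♙ ♘ ♙ · ·│2
1│♞ ♘ ♗ · ♔ ♗ · ♖│1
  ─────────────────
  a b c d e f g h


h1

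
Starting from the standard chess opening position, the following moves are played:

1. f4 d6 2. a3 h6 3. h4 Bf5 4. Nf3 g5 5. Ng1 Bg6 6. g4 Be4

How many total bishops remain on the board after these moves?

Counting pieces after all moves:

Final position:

  a b c d e f g h
  ─────────────────
8│♜ ♞ · ♛ ♚ ♝ ♞ ♜│8
7│♟ ♟ ♟ · ♟ ♟ · ·│7
6│· · · ♟ · · · ♟│6
5│· · · · · · ♟ ·│5
4│· · · · ♝ ♙ ♙ ♙│4
3│♙ · · · · · · ·│3
2│· ♙ ♙ ♙ ♙ · · ·│2
1│♖ ♘ ♗ ♕ ♔ ♗ ♘ ♖│1
  ─────────────────
  a b c d e f g h


4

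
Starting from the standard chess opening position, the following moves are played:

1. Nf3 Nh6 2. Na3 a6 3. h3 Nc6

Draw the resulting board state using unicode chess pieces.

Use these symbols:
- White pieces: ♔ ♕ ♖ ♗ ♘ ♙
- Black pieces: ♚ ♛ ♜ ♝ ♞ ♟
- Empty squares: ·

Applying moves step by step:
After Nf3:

♜ ♞ ♝ ♛ ♚ ♝ ♞ ♜
♟ ♟ ♟ ♟ ♟ ♟ ♟ ♟
· · · · · · · ·
· · · · · · · ·
· · · · · · · ·
· · · · · ♘ · ·
♙ ♙ ♙ ♙ ♙ ♙ ♙ ♙
♖ ♘ ♗ ♕ ♔ ♗ · ♖


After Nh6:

♜ ♞ ♝ ♛ ♚ ♝ · ♜
♟ ♟ ♟ ♟ ♟ ♟ ♟ ♟
· · · · · · · ♞
· · · · · · · ·
· · · · · · · ·
· · · · · ♘ · ·
♙ ♙ ♙ ♙ ♙ ♙ ♙ ♙
♖ ♘ ♗ ♕ ♔ ♗ · ♖


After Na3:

♜ ♞ ♝ ♛ ♚ ♝ · ♜
♟ ♟ ♟ ♟ ♟ ♟ ♟ ♟
· · · · · · · ♞
· · · · · · · ·
· · · · · · · ·
♘ · · · · ♘ · ·
♙ ♙ ♙ ♙ ♙ ♙ ♙ ♙
♖ · ♗ ♕ ♔ ♗ · ♖


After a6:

♜ ♞ ♝ ♛ ♚ ♝ · ♜
· ♟ ♟ ♟ ♟ ♟ ♟ ♟
♟ · · · · · · ♞
· · · · · · · ·
· · · · · · · ·
♘ · · · · ♘ · ·
♙ ♙ ♙ ♙ ♙ ♙ ♙ ♙
♖ · ♗ ♕ ♔ ♗ · ♖


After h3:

♜ ♞ ♝ ♛ ♚ ♝ · ♜
· ♟ ♟ ♟ ♟ ♟ ♟ ♟
♟ · · · · · · ♞
· · · · · · · ·
· · · · · · · ·
♘ · · · · ♘ · ♙
♙ ♙ ♙ ♙ ♙ ♙ ♙ ·
♖ · ♗ ♕ ♔ ♗ · ♖


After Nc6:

♜ · ♝ ♛ ♚ ♝ · ♜
· ♟ ♟ ♟ ♟ ♟ ♟ ♟
♟ · ♞ · · · · ♞
· · · · · · · ·
· · · · · · · ·
♘ · · · · ♘ · ♙
♙ ♙ ♙ ♙ ♙ ♙ ♙ ·
♖ · ♗ ♕ ♔ ♗ · ♖



  a b c d e f g h
  ─────────────────
8│♜ · ♝ ♛ ♚ ♝ · ♜│8
7│· ♟ ♟ ♟ ♟ ♟ ♟ ♟│7
6│♟ · ♞ · · · · ♞│6
5│· · · · · · · ·│5
4│· · · · · · · ·│4
3│♘ · · · · ♘ · ♙│3
2│♙ ♙ ♙ ♙ ♙ ♙ ♙ ·│2
1│♖ · ♗ ♕ ♔ ♗ · ♖│1
  ─────────────────
  a b c d e f g h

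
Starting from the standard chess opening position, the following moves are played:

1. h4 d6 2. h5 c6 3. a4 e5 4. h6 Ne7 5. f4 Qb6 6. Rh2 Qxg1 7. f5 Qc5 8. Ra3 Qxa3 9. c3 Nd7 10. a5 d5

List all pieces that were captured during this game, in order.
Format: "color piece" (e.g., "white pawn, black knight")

Tracking captures:
  Qxg1: captured white knight
  Qxa3: captured white rook

white knight, white rook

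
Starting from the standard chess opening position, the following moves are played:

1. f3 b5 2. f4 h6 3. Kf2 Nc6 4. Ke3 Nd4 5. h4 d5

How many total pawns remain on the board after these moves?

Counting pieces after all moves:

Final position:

  a b c d e f g h
  ─────────────────
8│♜ · ♝ ♛ ♚ ♝ ♞ ♜│8
7│♟ · ♟ · ♟ ♟ ♟ ·│7
6│· · · · · · · ♟│6
5│· ♟ · ♟ · · · ·│5
4│· · · ♞ · ♙ · ♙│4
3│· · · · ♔ · · ·│3
2│♙ ♙ ♙ ♙ ♙ · ♙ ·│2
1│♖ ♘ ♗ ♕ · ♗ ♘ ♖│1
  ─────────────────
  a b c d e f g h


16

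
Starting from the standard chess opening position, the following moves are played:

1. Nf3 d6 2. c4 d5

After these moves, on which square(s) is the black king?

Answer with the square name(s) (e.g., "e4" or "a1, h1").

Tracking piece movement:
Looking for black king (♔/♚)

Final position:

  a b c d e f g h
  ─────────────────
8│♜ ♞ ♝ ♛ ♚ ♝ ♞ ♜│8
7│♟ ♟ ♟ · ♟ ♟ ♟ ♟│7
6│· · · · · · · ·│6
5│· · · ♟ · · · ·│5
4│· · ♙ · · · · ·│4
3│· · · · · ♘ · ·│3
2│♙ ♙ · ♙ ♙ ♙ ♙ ♙│2
1│♖ ♘ ♗ ♕ ♔ ♗ · ♖│1
  ─────────────────
  a b c d e f g h


e8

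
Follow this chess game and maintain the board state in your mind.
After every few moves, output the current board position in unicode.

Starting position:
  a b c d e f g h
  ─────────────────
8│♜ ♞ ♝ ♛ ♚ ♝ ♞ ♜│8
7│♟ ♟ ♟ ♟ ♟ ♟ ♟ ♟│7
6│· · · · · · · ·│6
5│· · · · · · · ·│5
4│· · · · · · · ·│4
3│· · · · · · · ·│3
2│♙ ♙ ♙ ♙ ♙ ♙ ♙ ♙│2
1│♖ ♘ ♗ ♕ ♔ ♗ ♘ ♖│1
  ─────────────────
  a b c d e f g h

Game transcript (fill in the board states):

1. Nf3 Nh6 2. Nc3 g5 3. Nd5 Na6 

  a b c d e f g h
  ─────────────────
8│♜ · ♝ ♛ ♚ ♝ · ♜│8
7│♟ ♟ ♟ ♟ ♟ ♟ · ♟│7
6│♞ · · · · · · ♞│6
5│· · · ♘ · · ♟ ·│5
4│· · · · · · · ·│4
3│· · · · · ♘ · ·│3
2│♙ ♙ ♙ ♙ ♙ ♙ ♙ ♙│2
1│♖ · ♗ ♕ ♔ ♗ · ♖│1
  ─────────────────
  a b c d e f g h

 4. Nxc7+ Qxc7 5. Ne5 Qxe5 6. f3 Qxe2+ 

  a b c d e f g h
  ─────────────────
8│♜ · ♝ · ♚ ♝ · ♜│8
7│♟ ♟ · ♟ ♟ ♟ · ♟│7
6│♞ · · · · · · ♞│6
5│· · · · · · ♟ ·│5
4│· · · · · · · ·│4
3│· · · · · ♙ · ·│3
2│♙ ♙ ♙ ♙ ♛ · ♙ ♙│2
1│♖ · ♗ ♕ ♔ ♗ · ♖│1
  ─────────────────
  a b c d e f g h

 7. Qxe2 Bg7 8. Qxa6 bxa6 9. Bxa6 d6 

  a b c d e f g h
  ─────────────────
8│♜ · ♝ · ♚ · · ♜│8
7│♟ · · · ♟ ♟ ♝ ♟│7
6│♗ · · ♟ · · · ♞│6
5│· · · · · · ♟ ·│5
4│· · · · · · · ·│4
3│· · · · · ♙ · ·│3
2│♙ ♙ ♙ ♙ · · ♙ ♙│2
1│♖ · ♗ · ♔ · · ♖│1
  ─────────────────
  a b c d e f g h

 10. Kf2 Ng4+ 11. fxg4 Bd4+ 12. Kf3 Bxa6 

  a b c d e f g h
  ─────────────────
8│♜ · · · ♚ · · ♜│8
7│♟ · · · ♟ ♟ · ♟│7
6│♝ · · ♟ · · · ·│6
5│· · · · · · ♟ ·│5
4│· · · ♝ · · ♙ ·│4
3│· · · · · ♔ · ·│3
2│♙ ♙ ♙ ♙ · · ♙ ♙│2
1│♖ · ♗ · · · · ♖│1
  ─────────────────
  a b c d e f g h

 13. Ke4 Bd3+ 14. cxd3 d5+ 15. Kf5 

  a b c d e f g h
  ─────────────────
8│♜ · · · ♚ · · ♜│8
7│♟ · · · ♟ ♟ · ♟│7
6│· · · · · · · ·│6
5│· · · ♟ · ♔ ♟ ·│5
4│· · · ♝ · · ♙ ·│4
3│· · · ♙ · · · ·│3
2│♙ ♙ · ♙ · · ♙ ♙│2
1│♖ · ♗ · · · · ♖│1
  ─────────────────
  a b c d e f g h


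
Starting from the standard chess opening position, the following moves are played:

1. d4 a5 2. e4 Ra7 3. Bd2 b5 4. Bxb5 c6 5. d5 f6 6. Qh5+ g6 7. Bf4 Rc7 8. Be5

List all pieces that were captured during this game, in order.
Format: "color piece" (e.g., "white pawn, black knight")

Tracking captures:
  Bxb5: captured black pawn

black pawn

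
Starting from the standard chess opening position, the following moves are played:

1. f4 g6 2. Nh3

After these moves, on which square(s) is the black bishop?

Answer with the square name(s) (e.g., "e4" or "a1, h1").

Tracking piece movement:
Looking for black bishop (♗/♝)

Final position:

  a b c d e f g h
  ─────────────────
8│♜ ♞ ♝ ♛ ♚ ♝ ♞ ♜│8
7│♟ ♟ ♟ ♟ ♟ ♟ · ♟│7
6│· · · · · · ♟ ·│6
5│· · · · · · · ·│5
4│· · · · · ♙ · ·│4
3│· · · · · · · ♘│3
2│♙ ♙ ♙ ♙ ♙ · ♙ ♙│2
1│♖ ♘ ♗ ♕ ♔ ♗ · ♖│1
  ─────────────────
  a b c d e f g h


c8, f8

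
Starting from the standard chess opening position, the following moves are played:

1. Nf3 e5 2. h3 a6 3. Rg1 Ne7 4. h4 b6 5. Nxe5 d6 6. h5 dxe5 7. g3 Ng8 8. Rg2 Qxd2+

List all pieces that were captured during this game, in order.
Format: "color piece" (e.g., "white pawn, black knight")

Tracking captures:
  Nxe5: captured black pawn
  dxe5: captured white knight
  Qxd2+: captured white pawn

black pawn, white knight, white pawn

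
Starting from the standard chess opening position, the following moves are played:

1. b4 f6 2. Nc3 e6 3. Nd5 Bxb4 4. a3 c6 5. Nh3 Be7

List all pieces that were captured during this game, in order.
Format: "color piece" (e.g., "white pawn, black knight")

Tracking captures:
  Bxb4: captured white pawn

white pawn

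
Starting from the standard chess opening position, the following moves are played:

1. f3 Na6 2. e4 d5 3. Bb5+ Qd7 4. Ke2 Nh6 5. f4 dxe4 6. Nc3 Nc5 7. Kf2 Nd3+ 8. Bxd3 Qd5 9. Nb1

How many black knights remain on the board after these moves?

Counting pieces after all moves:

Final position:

  a b c d e f g h
  ─────────────────
8│♜ · ♝ · ♚ ♝ · ♜│8
7│♟ ♟ ♟ · ♟ ♟ ♟ ♟│7
6│· · · · · · · ♞│6
5│· · · ♛ · · · ·│5
4│· · · · ♟ ♙ · ·│4
3│· · · ♗ · · · ·│3
2│♙ ♙ ♙ ♙ · ♔ ♙ ♙│2
1│♖ ♘ ♗ ♕ · · ♘ ♖│1
  ─────────────────
  a b c d e f g h


1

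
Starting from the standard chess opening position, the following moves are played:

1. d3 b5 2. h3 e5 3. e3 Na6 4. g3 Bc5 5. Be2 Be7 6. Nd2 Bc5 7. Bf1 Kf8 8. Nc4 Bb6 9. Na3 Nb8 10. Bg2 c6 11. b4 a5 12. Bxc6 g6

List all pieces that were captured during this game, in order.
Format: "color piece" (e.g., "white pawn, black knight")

Tracking captures:
  Bxc6: captured black pawn

black pawn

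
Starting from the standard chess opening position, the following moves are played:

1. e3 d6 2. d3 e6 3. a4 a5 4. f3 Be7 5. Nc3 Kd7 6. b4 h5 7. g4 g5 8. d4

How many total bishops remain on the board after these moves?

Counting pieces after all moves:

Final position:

  a b c d e f g h
  ─────────────────
8│♜ ♞ ♝ ♛ · · ♞ ♜│8
7│· ♟ ♟ ♚ ♝ ♟ · ·│7
6│· · · ♟ ♟ · · ·│6
5│♟ · · · · · ♟ ♟│5
4│♙ ♙ · ♙ · · ♙ ·│4
3│· · ♘ · ♙ ♙ · ·│3
2│· · ♙ · · · · ♙│2
1│♖ · ♗ ♕ ♔ ♗ ♘ ♖│1
  ─────────────────
  a b c d e f g h


4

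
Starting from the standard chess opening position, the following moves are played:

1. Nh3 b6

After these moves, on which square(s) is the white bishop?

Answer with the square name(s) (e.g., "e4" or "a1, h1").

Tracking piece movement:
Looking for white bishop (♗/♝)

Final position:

  a b c d e f g h
  ─────────────────
8│♜ ♞ ♝ ♛ ♚ ♝ ♞ ♜│8
7│♟ · ♟ ♟ ♟ ♟ ♟ ♟│7
6│· ♟ · · · · · ·│6
5│· · · · · · · ·│5
4│· · · · · · · ·│4
3│· · · · · · · ♘│3
2│♙ ♙ ♙ ♙ ♙ ♙ ♙ ♙│2
1│♖ ♘ ♗ ♕ ♔ ♗ · ♖│1
  ─────────────────
  a b c d e f g h


c1, f1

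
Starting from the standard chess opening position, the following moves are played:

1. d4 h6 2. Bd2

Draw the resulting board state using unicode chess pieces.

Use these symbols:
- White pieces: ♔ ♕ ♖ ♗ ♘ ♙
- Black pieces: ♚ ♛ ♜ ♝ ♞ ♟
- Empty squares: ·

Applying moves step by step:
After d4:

♜ ♞ ♝ ♛ ♚ ♝ ♞ ♜
♟ ♟ ♟ ♟ ♟ ♟ ♟ ♟
· · · · · · · ·
· · · · · · · ·
· · · ♙ · · · ·
· · · · · · · ·
♙ ♙ ♙ · ♙ ♙ ♙ ♙
♖ ♘ ♗ ♕ ♔ ♗ ♘ ♖


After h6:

♜ ♞ ♝ ♛ ♚ ♝ ♞ ♜
♟ ♟ ♟ ♟ ♟ ♟ ♟ ·
· · · · · · · ♟
· · · · · · · ·
· · · ♙ · · · ·
· · · · · · · ·
♙ ♙ ♙ · ♙ ♙ ♙ ♙
♖ ♘ ♗ ♕ ♔ ♗ ♘ ♖


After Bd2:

♜ ♞ ♝ ♛ ♚ ♝ ♞ ♜
♟ ♟ ♟ ♟ ♟ ♟ ♟ ·
· · · · · · · ♟
· · · · · · · ·
· · · ♙ · · · ·
· · · · · · · ·
♙ ♙ ♙ ♗ ♙ ♙ ♙ ♙
♖ ♘ · ♕ ♔ ♗ ♘ ♖



  a b c d e f g h
  ─────────────────
8│♜ ♞ ♝ ♛ ♚ ♝ ♞ ♜│8
7│♟ ♟ ♟ ♟ ♟ ♟ ♟ ·│7
6│· · · · · · · ♟│6
5│· · · · · · · ·│5
4│· · · ♙ · · · ·│4
3│· · · · · · · ·│3
2│♙ ♙ ♙ ♗ ♙ ♙ ♙ ♙│2
1│♖ ♘ · ♕ ♔ ♗ ♘ ♖│1
  ─────────────────
  a b c d e f g h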